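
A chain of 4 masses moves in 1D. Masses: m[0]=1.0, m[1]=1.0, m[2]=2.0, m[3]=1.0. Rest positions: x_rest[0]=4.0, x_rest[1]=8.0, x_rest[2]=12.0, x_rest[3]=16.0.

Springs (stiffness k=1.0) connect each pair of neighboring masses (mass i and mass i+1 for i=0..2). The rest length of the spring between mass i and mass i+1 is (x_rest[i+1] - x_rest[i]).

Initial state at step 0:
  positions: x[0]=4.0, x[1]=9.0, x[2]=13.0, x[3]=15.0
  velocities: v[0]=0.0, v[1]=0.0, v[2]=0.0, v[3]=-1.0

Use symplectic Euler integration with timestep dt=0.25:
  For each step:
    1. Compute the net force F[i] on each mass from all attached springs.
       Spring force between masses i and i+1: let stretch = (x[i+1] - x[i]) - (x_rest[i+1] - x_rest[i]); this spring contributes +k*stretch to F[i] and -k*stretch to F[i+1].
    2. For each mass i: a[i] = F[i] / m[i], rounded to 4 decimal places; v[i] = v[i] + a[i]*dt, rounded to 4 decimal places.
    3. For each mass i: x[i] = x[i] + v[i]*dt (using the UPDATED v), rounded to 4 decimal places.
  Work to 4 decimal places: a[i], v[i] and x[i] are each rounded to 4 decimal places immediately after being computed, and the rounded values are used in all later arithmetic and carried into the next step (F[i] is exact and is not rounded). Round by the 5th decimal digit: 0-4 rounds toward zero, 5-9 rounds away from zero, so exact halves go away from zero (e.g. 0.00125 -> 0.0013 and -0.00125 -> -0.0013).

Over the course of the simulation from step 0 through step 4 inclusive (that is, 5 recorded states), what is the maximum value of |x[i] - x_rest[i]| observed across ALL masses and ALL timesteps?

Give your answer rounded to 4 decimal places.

Step 0: x=[4.0000 9.0000 13.0000 15.0000] v=[0.0000 0.0000 0.0000 -1.0000]
Step 1: x=[4.0625 8.9375 12.9375 14.8750] v=[0.2500 -0.2500 -0.2500 -0.5000]
Step 2: x=[4.1797 8.8203 12.8106 14.8789] v=[0.4688 -0.4688 -0.5078 0.0156]
Step 3: x=[4.3370 8.6625 12.6236 15.0035] v=[0.6290 -0.6314 -0.7481 0.4985]
Step 4: x=[4.5146 8.4819 12.3872 15.2294] v=[0.7104 -0.7225 -0.9458 0.9035]
Max displacement = 1.1250

Answer: 1.1250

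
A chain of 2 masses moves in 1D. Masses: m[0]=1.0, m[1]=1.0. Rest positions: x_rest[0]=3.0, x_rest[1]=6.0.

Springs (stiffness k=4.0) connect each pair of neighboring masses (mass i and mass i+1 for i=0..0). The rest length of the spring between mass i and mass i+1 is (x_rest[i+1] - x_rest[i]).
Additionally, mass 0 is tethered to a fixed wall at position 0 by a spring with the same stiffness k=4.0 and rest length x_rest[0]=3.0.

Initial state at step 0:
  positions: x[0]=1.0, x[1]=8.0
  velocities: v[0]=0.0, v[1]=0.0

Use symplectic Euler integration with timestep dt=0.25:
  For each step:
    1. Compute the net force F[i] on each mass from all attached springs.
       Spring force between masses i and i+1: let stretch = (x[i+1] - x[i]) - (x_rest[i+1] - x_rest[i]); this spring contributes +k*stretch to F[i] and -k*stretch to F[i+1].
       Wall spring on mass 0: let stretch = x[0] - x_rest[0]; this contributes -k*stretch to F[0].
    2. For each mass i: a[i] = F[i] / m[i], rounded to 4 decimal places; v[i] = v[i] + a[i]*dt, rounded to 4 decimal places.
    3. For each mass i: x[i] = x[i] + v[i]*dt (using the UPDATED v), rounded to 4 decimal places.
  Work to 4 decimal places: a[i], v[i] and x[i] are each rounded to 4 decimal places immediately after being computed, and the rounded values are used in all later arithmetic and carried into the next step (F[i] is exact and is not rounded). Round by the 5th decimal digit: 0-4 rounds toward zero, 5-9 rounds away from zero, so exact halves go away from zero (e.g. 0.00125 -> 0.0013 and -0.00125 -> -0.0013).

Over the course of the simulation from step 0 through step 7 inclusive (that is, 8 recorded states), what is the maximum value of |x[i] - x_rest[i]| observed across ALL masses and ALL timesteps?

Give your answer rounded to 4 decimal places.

Answer: 2.7961

Derivation:
Step 0: x=[1.0000 8.0000] v=[0.0000 0.0000]
Step 1: x=[2.5000 7.0000] v=[6.0000 -4.0000]
Step 2: x=[4.5000 5.6250] v=[8.0000 -5.5000]
Step 3: x=[5.6563 4.7188] v=[4.6250 -3.6250]
Step 4: x=[5.1641 4.7969] v=[-1.9688 0.3125]
Step 5: x=[3.2891 5.7168] v=[-7.5001 3.6797]
Step 6: x=[1.1987 6.7798] v=[-8.3615 4.2520]
Step 7: x=[0.2039 7.1975] v=[-3.9791 1.6709]
Max displacement = 2.7961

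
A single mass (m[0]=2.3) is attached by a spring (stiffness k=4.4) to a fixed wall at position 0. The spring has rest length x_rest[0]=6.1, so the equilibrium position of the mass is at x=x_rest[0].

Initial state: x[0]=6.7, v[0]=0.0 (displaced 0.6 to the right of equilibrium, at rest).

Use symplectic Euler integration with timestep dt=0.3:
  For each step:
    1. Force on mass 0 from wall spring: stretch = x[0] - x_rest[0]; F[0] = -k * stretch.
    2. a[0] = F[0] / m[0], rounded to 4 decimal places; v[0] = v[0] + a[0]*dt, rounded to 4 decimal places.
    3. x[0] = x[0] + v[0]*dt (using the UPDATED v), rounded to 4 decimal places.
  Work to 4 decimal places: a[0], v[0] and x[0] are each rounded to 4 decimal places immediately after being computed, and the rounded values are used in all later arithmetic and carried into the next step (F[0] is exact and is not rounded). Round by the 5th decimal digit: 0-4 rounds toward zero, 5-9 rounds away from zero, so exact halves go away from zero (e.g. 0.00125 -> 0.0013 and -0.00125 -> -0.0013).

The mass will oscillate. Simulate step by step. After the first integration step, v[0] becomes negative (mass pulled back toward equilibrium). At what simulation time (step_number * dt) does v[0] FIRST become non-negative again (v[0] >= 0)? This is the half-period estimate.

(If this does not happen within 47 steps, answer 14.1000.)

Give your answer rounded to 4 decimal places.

Step 0: x=[6.7000] v=[0.0000]
Step 1: x=[6.5967] v=[-0.3443]
Step 2: x=[6.4079] v=[-0.6294]
Step 3: x=[6.1661] v=[-0.8061]
Step 4: x=[5.9129] v=[-0.8441]
Step 5: x=[5.6919] v=[-0.7367]
Step 6: x=[5.5412] v=[-0.5025]
Step 7: x=[5.4867] v=[-0.1818]
Step 8: x=[5.5378] v=[0.1702]
First v>=0 after going negative at step 8, time=2.4000

Answer: 2.4000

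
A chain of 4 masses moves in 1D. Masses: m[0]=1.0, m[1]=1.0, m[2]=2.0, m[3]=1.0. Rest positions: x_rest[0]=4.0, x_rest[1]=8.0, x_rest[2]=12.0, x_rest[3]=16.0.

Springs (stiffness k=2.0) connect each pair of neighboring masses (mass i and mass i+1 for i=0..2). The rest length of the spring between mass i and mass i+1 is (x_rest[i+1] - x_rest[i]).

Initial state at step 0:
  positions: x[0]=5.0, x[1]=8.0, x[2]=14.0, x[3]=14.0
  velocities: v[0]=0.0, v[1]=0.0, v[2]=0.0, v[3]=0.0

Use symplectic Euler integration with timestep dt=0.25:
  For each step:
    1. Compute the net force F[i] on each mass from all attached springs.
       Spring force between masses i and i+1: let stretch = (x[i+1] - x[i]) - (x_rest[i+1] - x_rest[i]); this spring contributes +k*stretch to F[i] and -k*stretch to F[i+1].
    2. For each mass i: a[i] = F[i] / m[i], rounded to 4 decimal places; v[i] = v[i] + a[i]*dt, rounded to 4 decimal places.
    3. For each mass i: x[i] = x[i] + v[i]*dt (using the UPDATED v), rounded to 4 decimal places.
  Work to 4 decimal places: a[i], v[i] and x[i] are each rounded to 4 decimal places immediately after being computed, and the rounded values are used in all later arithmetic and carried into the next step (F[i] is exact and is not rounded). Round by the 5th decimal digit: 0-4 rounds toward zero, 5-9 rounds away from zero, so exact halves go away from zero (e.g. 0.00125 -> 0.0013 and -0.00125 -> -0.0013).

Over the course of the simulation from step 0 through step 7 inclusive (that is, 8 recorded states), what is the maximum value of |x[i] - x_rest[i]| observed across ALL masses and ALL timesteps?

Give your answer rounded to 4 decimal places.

Answer: 2.7669

Derivation:
Step 0: x=[5.0000 8.0000 14.0000 14.0000] v=[0.0000 0.0000 0.0000 0.0000]
Step 1: x=[4.8750 8.3750 13.6250 14.5000] v=[-0.5000 1.5000 -1.5000 2.0000]
Step 2: x=[4.6875 8.9688 12.9766 15.3906] v=[-0.7500 2.3750 -2.5938 3.5625]
Step 3: x=[4.5352 9.5284 12.2285 16.4795] v=[-0.6094 2.2383 -2.9923 4.3555]
Step 4: x=[4.5070 9.8014 11.5774 17.5370] v=[-0.1128 1.0918 -2.6046 4.2300]
Step 5: x=[4.6406 9.6346 11.1877 18.3496] v=[0.5344 -0.6674 -1.5587 3.2502]
Step 6: x=[4.8985 9.0376 11.1486 18.7669] v=[1.0314 -2.3879 -0.1565 1.6693]
Step 7: x=[5.1738 8.1871 11.4537 18.7319] v=[1.1010 -3.4020 1.2203 -0.1399]
Max displacement = 2.7669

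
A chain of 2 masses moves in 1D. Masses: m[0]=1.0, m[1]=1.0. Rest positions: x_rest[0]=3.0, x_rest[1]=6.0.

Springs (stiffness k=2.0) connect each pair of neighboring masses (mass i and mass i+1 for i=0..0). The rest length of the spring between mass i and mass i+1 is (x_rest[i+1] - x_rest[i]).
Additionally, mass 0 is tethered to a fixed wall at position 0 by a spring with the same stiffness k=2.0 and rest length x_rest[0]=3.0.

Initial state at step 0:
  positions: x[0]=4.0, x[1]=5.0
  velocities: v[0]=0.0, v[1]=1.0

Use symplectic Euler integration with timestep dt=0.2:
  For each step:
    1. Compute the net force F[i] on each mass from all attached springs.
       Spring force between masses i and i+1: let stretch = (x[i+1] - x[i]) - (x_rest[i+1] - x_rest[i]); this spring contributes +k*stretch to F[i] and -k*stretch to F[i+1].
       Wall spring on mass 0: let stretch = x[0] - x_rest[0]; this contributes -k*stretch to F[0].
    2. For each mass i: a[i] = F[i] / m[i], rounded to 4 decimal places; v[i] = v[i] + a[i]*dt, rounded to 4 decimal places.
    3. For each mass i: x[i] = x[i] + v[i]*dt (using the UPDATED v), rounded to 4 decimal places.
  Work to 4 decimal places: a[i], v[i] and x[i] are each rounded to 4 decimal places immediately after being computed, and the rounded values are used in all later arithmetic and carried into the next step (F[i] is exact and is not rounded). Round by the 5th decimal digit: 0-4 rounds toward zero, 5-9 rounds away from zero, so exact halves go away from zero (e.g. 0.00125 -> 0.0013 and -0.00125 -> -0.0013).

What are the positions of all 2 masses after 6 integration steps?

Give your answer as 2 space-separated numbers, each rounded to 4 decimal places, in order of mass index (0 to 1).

Step 0: x=[4.0000 5.0000] v=[0.0000 1.0000]
Step 1: x=[3.7600 5.3600] v=[-1.2000 1.8000]
Step 2: x=[3.3472 5.8320] v=[-2.0640 2.3600]
Step 3: x=[2.8654 6.3452] v=[-2.4090 2.5661]
Step 4: x=[2.4328 6.8200] v=[-2.1632 2.3742]
Step 5: x=[2.1565 7.1839] v=[-1.3814 1.8193]
Step 6: x=[2.1099 7.3856] v=[-0.2330 1.0083]

Answer: 2.1099 7.3856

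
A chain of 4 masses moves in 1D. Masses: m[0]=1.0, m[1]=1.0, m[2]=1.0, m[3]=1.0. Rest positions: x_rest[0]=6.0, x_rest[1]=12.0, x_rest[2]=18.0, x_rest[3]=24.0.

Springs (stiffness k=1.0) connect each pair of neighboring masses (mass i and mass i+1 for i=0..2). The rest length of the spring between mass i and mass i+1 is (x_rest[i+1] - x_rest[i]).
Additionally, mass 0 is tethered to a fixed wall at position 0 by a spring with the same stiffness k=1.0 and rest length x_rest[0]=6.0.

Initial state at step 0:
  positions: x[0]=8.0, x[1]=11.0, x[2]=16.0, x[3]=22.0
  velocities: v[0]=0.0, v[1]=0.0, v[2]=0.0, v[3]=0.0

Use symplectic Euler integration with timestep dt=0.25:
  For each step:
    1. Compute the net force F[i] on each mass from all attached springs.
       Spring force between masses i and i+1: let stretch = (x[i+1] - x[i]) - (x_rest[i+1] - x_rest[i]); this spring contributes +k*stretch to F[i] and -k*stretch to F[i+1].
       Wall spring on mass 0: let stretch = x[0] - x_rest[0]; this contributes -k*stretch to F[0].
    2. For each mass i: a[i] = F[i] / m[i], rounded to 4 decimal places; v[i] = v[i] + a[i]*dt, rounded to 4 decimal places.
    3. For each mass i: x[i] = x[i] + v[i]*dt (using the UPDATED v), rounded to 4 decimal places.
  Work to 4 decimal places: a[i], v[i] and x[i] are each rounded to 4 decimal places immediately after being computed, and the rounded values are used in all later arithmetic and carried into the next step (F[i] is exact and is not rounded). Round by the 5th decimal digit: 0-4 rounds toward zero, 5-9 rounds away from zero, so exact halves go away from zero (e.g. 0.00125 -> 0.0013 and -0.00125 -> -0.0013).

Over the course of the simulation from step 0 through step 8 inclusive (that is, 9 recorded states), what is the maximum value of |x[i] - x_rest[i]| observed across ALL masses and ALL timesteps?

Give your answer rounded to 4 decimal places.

Step 0: x=[8.0000 11.0000 16.0000 22.0000] v=[0.0000 0.0000 0.0000 0.0000]
Step 1: x=[7.6875 11.1250 16.0625 22.0000] v=[-1.2500 0.5000 0.2500 0.0000]
Step 2: x=[7.1094 11.3438 16.1875 22.0039] v=[-2.3125 0.8750 0.5000 0.0156]
Step 3: x=[6.3516 11.6006 16.3733 22.0193] v=[-3.0313 1.0273 0.7432 0.0615]
Step 4: x=[5.5249 11.8277 16.6137 22.0568] v=[-3.3070 0.9082 0.9615 0.1500]
Step 5: x=[4.7468 11.9600 16.8952 22.1291] v=[-3.1125 0.5290 1.1258 0.2892]
Step 6: x=[4.1228 11.9499 17.1953 22.2493] v=[-2.4959 -0.0405 1.2005 0.4807]
Step 7: x=[3.7304 11.7784 17.4835 22.4286] v=[-1.5698 -0.6859 1.1527 0.7172]
Step 8: x=[3.6078 11.4605 17.7242 22.6738] v=[-0.4904 -1.2716 0.9627 0.9809]
Max displacement = 2.3922

Answer: 2.3922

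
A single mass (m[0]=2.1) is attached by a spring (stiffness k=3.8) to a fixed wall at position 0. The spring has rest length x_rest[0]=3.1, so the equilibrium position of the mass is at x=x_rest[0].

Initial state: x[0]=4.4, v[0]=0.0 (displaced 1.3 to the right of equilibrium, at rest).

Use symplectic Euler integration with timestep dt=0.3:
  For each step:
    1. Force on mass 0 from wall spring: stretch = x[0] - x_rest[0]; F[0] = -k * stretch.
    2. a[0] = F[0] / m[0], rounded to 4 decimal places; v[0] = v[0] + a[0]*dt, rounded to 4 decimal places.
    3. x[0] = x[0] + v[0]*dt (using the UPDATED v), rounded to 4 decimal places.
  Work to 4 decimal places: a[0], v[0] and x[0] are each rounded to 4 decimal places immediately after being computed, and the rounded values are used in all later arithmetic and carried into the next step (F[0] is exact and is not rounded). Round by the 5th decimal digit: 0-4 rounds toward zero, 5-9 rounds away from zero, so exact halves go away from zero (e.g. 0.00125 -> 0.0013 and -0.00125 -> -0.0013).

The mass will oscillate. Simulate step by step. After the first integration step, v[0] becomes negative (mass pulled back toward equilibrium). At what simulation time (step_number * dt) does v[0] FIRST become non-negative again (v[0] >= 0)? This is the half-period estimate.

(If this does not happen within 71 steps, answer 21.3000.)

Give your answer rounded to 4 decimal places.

Step 0: x=[4.4000] v=[0.0000]
Step 1: x=[4.1883] v=[-0.7057]
Step 2: x=[3.7994] v=[-1.2965]
Step 3: x=[3.2965] v=[-1.6762]
Step 4: x=[2.7616] v=[-1.7829]
Step 5: x=[2.2818] v=[-1.5992]
Step 6: x=[1.9353] v=[-1.1550]
Step 7: x=[1.7785] v=[-0.5227]
Step 8: x=[1.8369] v=[0.1947]
First v>=0 after going negative at step 8, time=2.4000

Answer: 2.4000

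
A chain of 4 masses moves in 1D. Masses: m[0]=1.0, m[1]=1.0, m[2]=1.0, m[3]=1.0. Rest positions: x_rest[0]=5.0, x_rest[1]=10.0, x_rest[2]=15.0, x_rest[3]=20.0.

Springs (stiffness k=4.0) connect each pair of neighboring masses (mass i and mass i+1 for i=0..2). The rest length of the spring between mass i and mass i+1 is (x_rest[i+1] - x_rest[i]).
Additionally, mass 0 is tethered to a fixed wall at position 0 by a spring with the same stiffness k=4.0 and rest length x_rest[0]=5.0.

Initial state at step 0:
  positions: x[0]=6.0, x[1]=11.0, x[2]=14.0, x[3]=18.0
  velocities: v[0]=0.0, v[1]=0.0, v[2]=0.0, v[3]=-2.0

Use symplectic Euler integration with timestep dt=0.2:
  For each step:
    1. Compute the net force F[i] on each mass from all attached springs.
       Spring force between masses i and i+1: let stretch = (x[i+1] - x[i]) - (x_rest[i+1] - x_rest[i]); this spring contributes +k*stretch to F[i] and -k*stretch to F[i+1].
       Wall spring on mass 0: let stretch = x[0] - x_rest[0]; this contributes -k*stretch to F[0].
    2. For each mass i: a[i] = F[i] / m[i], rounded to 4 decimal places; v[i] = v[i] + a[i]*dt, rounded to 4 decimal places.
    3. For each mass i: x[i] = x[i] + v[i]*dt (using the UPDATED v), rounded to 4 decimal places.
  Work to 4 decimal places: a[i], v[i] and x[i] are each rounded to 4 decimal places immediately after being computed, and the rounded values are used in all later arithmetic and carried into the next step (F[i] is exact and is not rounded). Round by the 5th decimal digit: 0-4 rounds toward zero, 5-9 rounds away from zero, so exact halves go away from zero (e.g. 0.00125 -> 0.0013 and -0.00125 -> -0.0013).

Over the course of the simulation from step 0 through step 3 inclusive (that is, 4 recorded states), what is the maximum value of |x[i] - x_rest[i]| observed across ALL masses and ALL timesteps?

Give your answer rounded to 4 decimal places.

Step 0: x=[6.0000 11.0000 14.0000 18.0000] v=[0.0000 0.0000 0.0000 -2.0000]
Step 1: x=[5.8400 10.6800 14.1600 17.7600] v=[-0.8000 -1.6000 0.8000 -1.2000]
Step 2: x=[5.5200 10.1424 14.3392 17.7440] v=[-1.6000 -2.6880 0.8960 -0.0800]
Step 3: x=[5.0564 9.5367 14.3917 17.9832] v=[-2.3181 -3.0285 0.2624 1.1962]
Max displacement = 2.2560

Answer: 2.2560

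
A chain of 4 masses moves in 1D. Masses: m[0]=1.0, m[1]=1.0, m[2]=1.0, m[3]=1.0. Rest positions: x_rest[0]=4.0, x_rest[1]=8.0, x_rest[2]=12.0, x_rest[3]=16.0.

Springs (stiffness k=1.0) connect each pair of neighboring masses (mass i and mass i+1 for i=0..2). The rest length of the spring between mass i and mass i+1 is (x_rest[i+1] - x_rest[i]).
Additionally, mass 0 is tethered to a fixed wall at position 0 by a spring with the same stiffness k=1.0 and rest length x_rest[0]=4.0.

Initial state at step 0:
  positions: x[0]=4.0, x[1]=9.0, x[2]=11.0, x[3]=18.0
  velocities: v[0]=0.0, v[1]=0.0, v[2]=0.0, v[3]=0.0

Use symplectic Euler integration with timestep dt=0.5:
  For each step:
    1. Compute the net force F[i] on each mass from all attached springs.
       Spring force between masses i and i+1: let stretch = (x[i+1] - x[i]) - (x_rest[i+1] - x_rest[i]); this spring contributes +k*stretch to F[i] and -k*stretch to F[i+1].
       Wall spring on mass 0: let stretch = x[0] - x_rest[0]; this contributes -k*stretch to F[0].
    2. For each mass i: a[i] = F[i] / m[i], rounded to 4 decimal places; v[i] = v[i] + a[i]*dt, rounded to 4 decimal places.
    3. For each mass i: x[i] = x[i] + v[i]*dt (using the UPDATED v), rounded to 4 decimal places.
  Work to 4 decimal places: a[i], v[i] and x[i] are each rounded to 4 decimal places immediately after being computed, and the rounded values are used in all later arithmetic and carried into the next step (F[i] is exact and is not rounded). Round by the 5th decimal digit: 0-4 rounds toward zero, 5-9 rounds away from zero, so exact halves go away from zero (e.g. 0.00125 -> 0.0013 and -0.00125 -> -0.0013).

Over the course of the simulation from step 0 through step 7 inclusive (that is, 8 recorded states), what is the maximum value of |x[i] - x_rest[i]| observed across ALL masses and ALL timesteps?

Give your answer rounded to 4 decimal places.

Answer: 2.3125

Derivation:
Step 0: x=[4.0000 9.0000 11.0000 18.0000] v=[0.0000 0.0000 0.0000 0.0000]
Step 1: x=[4.2500 8.2500 12.2500 17.2500] v=[0.5000 -1.5000 2.5000 -1.5000]
Step 2: x=[4.4375 7.5000 13.7500 16.2500] v=[0.3750 -1.5000 3.0000 -2.0000]
Step 3: x=[4.2813 7.5469 14.3125 15.6250] v=[-0.3125 0.0938 1.1250 -1.2500]
Step 4: x=[3.8711 8.4688 13.5117 15.6719] v=[-0.8204 1.8438 -1.6016 0.0938]
Step 5: x=[3.6426 9.5020 11.9902 16.1788] v=[-0.4571 2.0664 -3.0430 1.0137]
Step 6: x=[3.9683 9.6924 10.8938 16.6385] v=[0.6513 0.3808 -2.1928 0.9194]
Step 7: x=[4.7329 8.7521 10.9333 16.6621] v=[1.5292 -1.8806 0.0789 0.0471]
Max displacement = 2.3125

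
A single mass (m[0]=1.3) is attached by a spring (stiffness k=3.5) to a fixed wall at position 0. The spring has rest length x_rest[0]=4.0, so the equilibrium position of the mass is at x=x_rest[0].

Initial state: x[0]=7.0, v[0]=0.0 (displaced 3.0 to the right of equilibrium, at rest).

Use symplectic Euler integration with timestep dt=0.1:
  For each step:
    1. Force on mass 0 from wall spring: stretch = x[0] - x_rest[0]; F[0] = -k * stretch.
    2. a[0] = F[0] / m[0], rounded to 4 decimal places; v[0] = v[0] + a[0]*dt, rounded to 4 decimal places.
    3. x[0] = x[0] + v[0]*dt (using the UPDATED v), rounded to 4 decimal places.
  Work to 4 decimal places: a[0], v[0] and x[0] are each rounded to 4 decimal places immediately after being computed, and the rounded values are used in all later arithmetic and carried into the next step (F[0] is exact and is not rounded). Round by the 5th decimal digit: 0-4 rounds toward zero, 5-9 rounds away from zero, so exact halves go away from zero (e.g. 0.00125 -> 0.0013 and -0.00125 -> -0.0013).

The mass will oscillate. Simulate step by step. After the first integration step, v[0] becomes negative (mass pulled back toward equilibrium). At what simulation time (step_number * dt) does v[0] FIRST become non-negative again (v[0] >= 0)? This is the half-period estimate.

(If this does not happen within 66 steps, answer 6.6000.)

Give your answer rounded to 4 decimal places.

Step 0: x=[7.0000] v=[0.0000]
Step 1: x=[6.9192] v=[-0.8077]
Step 2: x=[6.7598] v=[-1.5936]
Step 3: x=[6.5261] v=[-2.3366]
Step 4: x=[6.2244] v=[-3.0167]
Step 5: x=[5.8628] v=[-3.6156]
Step 6: x=[5.4511] v=[-4.1171]
Step 7: x=[5.0003] v=[-4.5078]
Step 8: x=[4.5226] v=[-4.7771]
Step 9: x=[4.0308] v=[-4.9178]
Step 10: x=[3.5382] v=[-4.9261]
Step 11: x=[3.0580] v=[-4.8018]
Step 12: x=[2.6032] v=[-4.5482]
Step 13: x=[2.1860] v=[-4.1721]
Step 14: x=[1.8176] v=[-3.6837]
Step 15: x=[1.5080] v=[-3.0961]
Step 16: x=[1.2655] v=[-2.4252]
Step 17: x=[1.0966] v=[-1.6890]
Step 18: x=[1.0059] v=[-0.9073]
Step 19: x=[0.9958] v=[-0.1012]
Step 20: x=[1.0666] v=[0.7076]
First v>=0 after going negative at step 20, time=2.0000

Answer: 2.0000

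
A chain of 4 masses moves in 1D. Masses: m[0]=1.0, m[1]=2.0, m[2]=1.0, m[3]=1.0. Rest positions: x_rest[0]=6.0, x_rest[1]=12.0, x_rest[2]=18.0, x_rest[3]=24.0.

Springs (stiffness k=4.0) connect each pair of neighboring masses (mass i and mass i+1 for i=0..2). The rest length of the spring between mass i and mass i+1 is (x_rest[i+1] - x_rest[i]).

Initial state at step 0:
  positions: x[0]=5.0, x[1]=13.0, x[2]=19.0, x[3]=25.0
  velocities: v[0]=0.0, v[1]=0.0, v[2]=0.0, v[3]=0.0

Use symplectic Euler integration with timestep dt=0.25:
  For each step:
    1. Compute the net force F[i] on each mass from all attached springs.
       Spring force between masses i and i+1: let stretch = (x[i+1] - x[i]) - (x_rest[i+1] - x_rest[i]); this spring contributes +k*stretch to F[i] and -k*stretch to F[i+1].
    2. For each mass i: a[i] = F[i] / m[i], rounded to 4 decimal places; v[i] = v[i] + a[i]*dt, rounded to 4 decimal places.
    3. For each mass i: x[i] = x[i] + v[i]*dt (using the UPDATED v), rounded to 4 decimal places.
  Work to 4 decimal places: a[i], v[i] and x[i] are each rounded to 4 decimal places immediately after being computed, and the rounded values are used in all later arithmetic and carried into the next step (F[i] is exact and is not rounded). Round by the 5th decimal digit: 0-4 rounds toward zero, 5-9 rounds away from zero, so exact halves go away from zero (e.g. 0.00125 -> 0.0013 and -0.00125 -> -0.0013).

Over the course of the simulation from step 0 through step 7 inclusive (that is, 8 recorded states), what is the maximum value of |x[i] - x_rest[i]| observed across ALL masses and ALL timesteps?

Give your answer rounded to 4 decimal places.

Step 0: x=[5.0000 13.0000 19.0000 25.0000] v=[0.0000 0.0000 0.0000 0.0000]
Step 1: x=[5.5000 12.7500 19.0000 25.0000] v=[2.0000 -1.0000 0.0000 0.0000]
Step 2: x=[6.3125 12.3750 18.9375 25.0000] v=[3.2500 -1.5000 -0.2500 0.0000]
Step 3: x=[7.1406 12.0625 18.7500 24.9844] v=[3.3125 -1.2500 -0.7500 -0.0625]
Step 4: x=[7.6992 11.9707 18.4492 24.9102] v=[2.2344 -0.3672 -1.2031 -0.2969]
Step 5: x=[7.8257 12.1548 18.1441 24.7207] v=[0.5059 0.7363 -1.2206 -0.7579]
Step 6: x=[7.5345 12.5464 17.9858 24.3871] v=[-1.1650 1.5664 -0.6333 -1.3345]
Step 7: x=[6.9962 12.9915 18.0680 23.9532] v=[-2.1531 1.7802 0.3286 -1.7358]
Max displacement = 1.8257

Answer: 1.8257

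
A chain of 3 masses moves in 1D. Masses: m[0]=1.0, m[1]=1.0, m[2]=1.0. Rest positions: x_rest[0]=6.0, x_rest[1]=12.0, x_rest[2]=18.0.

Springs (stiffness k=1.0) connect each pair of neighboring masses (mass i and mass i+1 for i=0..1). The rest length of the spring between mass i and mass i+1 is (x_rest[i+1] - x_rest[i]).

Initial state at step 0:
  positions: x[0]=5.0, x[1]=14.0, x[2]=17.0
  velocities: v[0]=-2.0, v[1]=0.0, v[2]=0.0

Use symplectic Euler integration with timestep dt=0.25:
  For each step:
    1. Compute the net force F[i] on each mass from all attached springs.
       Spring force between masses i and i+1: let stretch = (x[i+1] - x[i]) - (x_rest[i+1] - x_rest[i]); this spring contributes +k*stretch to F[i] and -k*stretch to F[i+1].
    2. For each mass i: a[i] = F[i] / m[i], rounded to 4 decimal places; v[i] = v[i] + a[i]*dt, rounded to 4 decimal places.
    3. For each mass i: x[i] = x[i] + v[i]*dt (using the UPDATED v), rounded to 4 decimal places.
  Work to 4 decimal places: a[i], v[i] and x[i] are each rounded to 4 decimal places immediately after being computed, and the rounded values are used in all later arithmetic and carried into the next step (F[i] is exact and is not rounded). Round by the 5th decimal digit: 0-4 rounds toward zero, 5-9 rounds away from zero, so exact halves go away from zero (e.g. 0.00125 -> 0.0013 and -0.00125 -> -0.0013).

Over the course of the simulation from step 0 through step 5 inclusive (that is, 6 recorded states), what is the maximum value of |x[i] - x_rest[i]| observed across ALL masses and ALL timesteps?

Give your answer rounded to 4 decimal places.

Answer: 2.0219

Derivation:
Step 0: x=[5.0000 14.0000 17.0000] v=[-2.0000 0.0000 0.0000]
Step 1: x=[4.6875 13.6250 17.1875] v=[-1.2500 -1.5000 0.7500]
Step 2: x=[4.5586 12.9141 17.5274] v=[-0.5156 -2.8438 1.3594]
Step 3: x=[4.5769 11.9693 17.9539] v=[0.0733 -3.7794 1.7061]
Step 4: x=[4.6823 10.9365 18.3814] v=[0.4214 -4.1314 1.7100]
Step 5: x=[4.8036 9.9781 18.7186] v=[0.4850 -3.8337 1.3488]
Max displacement = 2.0219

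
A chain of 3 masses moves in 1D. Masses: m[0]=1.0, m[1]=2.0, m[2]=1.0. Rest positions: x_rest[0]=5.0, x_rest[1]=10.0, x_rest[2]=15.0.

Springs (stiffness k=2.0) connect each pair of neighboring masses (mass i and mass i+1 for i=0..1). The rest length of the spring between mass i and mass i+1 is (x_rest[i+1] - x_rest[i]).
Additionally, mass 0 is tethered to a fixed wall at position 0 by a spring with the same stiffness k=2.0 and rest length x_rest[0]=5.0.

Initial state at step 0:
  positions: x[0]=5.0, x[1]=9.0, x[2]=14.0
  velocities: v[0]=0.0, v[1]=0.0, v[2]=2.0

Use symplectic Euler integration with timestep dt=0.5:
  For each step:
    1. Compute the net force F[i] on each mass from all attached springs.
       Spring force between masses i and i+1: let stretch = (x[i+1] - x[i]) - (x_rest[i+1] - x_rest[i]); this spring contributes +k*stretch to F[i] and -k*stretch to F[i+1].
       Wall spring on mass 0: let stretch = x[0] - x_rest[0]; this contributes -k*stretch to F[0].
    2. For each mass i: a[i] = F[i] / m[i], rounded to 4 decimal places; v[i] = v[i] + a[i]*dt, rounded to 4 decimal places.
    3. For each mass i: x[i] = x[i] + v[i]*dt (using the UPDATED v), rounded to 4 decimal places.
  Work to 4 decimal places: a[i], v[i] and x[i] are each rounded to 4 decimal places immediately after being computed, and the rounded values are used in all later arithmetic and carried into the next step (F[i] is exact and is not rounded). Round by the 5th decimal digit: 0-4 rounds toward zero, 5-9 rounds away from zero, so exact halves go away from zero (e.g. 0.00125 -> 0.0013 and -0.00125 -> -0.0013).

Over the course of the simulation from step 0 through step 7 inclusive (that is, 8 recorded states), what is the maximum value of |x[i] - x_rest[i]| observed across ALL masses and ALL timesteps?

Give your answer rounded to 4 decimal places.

Answer: 1.7160

Derivation:
Step 0: x=[5.0000 9.0000 14.0000] v=[0.0000 0.0000 2.0000]
Step 1: x=[4.5000 9.2500 15.0000] v=[-1.0000 0.5000 2.0000]
Step 2: x=[4.1250 9.7500 15.6250] v=[-0.7500 1.0000 1.2500]
Step 3: x=[4.5000 10.3125 15.8125] v=[0.7500 1.1250 0.3750]
Step 4: x=[5.5313 10.7969 15.7500] v=[2.0625 0.9688 -0.1250]
Step 5: x=[6.4297 11.2032 15.7110] v=[1.7968 0.8126 -0.0781]
Step 6: x=[6.5000 11.5431 15.9181] v=[0.1406 0.6798 0.4141]
Step 7: x=[5.8419 11.7160 16.4377] v=[-1.3163 0.3458 1.0391]
Max displacement = 1.7160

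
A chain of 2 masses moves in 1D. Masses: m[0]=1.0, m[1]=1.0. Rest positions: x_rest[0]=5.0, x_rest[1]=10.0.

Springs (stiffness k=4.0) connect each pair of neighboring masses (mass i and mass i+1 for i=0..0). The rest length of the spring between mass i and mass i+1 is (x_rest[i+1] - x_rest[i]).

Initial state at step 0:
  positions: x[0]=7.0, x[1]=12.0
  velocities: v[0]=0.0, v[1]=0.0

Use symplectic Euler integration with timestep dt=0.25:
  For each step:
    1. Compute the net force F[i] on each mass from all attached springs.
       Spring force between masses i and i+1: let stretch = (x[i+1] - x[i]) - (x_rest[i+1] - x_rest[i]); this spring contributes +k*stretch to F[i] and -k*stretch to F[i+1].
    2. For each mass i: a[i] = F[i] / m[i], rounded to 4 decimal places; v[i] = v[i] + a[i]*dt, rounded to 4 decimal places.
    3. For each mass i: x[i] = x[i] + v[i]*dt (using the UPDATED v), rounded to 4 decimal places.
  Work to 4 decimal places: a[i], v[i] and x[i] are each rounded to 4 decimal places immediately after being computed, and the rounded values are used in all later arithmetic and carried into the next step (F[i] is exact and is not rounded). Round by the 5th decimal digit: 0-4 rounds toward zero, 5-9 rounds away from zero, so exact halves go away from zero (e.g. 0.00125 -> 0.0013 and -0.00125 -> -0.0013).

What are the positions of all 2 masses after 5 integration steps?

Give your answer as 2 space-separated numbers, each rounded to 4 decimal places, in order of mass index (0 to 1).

Answer: 7.0000 12.0000

Derivation:
Step 0: x=[7.0000 12.0000] v=[0.0000 0.0000]
Step 1: x=[7.0000 12.0000] v=[0.0000 0.0000]
Step 2: x=[7.0000 12.0000] v=[0.0000 0.0000]
Step 3: x=[7.0000 12.0000] v=[0.0000 0.0000]
Step 4: x=[7.0000 12.0000] v=[0.0000 0.0000]
Step 5: x=[7.0000 12.0000] v=[0.0000 0.0000]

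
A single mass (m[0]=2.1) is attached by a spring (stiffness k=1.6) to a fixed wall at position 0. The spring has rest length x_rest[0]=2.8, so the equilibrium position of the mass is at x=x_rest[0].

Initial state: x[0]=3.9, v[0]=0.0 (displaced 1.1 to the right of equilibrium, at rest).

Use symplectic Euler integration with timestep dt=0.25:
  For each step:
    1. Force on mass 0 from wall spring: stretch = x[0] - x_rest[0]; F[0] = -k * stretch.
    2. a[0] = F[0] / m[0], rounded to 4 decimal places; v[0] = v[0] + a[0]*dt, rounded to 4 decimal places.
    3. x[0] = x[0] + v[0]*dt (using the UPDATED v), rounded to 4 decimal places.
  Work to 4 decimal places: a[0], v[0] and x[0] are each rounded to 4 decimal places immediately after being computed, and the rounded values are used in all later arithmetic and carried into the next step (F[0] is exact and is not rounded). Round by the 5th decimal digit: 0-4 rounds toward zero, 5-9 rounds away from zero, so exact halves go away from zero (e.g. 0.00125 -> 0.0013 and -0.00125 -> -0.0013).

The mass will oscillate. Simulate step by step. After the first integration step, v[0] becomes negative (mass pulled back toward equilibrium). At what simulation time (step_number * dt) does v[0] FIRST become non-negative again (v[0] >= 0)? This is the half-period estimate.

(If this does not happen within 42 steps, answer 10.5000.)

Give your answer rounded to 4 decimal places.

Step 0: x=[3.9000] v=[0.0000]
Step 1: x=[3.8476] v=[-0.2095]
Step 2: x=[3.7453] v=[-0.4091]
Step 3: x=[3.5980] v=[-0.5892]
Step 4: x=[3.4127] v=[-0.7412]
Step 5: x=[3.1982] v=[-0.8579]
Step 6: x=[2.9648] v=[-0.9338]
Step 7: x=[2.7235] v=[-0.9652]
Step 8: x=[2.4859] v=[-0.9506]
Step 9: x=[2.2632] v=[-0.8908]
Step 10: x=[2.0661] v=[-0.7886]
Step 11: x=[1.9039] v=[-0.6488]
Step 12: x=[1.7844] v=[-0.4781]
Step 13: x=[1.7132] v=[-0.2847]
Step 14: x=[1.6938] v=[-0.0777]
Step 15: x=[1.7271] v=[0.1330]
First v>=0 after going negative at step 15, time=3.7500

Answer: 3.7500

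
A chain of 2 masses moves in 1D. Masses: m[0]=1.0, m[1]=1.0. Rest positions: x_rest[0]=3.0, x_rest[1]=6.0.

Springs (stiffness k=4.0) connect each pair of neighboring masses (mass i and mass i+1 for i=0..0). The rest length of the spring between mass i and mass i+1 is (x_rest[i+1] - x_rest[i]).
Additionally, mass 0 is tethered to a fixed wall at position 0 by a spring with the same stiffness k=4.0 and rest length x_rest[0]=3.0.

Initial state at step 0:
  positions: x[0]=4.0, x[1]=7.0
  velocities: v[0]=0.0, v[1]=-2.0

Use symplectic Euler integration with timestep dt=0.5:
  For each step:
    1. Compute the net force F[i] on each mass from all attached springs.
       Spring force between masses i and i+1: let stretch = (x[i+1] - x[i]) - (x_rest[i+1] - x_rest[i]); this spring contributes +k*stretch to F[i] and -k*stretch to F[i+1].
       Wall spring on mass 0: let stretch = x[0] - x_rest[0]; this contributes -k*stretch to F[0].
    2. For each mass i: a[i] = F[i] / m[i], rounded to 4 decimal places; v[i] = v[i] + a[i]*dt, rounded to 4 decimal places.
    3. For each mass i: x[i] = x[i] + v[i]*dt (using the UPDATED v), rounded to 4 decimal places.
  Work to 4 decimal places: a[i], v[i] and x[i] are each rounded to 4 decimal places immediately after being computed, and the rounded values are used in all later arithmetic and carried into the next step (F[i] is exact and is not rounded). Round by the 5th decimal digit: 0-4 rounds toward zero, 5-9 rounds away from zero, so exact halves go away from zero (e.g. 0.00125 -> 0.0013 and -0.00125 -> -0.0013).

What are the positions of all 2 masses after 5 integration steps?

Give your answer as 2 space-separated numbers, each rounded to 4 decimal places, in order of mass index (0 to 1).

Answer: 2.0000 5.0000

Derivation:
Step 0: x=[4.0000 7.0000] v=[0.0000 -2.0000]
Step 1: x=[3.0000 6.0000] v=[-2.0000 -2.0000]
Step 2: x=[2.0000 5.0000] v=[-2.0000 -2.0000]
Step 3: x=[2.0000 4.0000] v=[0.0000 -2.0000]
Step 4: x=[2.0000 4.0000] v=[0.0000 0.0000]
Step 5: x=[2.0000 5.0000] v=[0.0000 2.0000]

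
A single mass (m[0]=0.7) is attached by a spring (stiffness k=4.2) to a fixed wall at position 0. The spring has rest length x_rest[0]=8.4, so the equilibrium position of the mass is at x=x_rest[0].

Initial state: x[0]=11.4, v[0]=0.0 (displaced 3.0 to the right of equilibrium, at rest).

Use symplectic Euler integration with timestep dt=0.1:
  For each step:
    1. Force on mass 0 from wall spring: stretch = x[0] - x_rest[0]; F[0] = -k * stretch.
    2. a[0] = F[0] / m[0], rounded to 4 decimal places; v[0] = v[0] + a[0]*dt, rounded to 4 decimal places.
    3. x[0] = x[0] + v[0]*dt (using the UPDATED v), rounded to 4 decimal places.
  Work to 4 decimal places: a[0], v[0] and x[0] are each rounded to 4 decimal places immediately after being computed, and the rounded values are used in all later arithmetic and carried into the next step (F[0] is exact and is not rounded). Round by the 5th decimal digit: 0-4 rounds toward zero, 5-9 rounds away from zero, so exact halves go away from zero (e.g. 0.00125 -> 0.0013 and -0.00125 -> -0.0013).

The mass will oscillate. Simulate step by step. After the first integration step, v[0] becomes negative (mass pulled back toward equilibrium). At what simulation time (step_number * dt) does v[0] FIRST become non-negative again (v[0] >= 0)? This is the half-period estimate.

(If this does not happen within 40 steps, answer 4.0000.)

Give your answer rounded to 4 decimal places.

Step 0: x=[11.4000] v=[0.0000]
Step 1: x=[11.2200] v=[-1.8000]
Step 2: x=[10.8708] v=[-3.4920]
Step 3: x=[10.3734] v=[-4.9745]
Step 4: x=[9.7576] v=[-6.1585]
Step 5: x=[9.0603] v=[-6.9731]
Step 6: x=[8.3234] v=[-7.3693]
Step 7: x=[7.5911] v=[-7.3233]
Step 8: x=[6.9073] v=[-6.8380]
Step 9: x=[6.3131] v=[-5.9424]
Step 10: x=[5.8441] v=[-4.6903]
Step 11: x=[5.5284] v=[-3.1568]
Step 12: x=[5.3850] v=[-1.4338]
Step 13: x=[5.4225] v=[0.3752]
First v>=0 after going negative at step 13, time=1.3000

Answer: 1.3000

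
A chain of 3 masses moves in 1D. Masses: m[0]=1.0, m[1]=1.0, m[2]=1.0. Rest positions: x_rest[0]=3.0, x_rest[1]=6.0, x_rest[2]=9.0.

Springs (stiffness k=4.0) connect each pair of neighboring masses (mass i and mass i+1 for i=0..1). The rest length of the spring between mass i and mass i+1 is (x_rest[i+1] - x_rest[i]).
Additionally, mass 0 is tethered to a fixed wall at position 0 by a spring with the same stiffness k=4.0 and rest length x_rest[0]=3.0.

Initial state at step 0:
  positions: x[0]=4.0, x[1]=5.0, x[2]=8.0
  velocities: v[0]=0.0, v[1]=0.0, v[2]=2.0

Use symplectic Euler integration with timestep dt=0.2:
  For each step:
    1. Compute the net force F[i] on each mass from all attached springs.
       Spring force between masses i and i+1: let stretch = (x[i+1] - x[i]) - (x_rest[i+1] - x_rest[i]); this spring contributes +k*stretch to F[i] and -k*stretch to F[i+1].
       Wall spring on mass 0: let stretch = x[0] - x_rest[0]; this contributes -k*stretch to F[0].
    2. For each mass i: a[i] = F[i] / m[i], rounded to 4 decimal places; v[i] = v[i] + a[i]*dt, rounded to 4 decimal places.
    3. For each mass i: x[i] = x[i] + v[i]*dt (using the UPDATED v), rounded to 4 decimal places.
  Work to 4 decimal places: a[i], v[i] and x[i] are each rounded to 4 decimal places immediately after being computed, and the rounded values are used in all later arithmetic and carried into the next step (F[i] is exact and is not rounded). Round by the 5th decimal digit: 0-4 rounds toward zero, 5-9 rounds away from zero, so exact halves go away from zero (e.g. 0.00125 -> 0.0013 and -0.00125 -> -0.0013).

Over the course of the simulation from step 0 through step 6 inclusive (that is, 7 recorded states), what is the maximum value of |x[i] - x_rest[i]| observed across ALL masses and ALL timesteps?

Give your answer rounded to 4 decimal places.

Step 0: x=[4.0000 5.0000 8.0000] v=[0.0000 0.0000 2.0000]
Step 1: x=[3.5200 5.3200 8.4000] v=[-2.4000 1.6000 2.0000]
Step 2: x=[2.7648 5.8448 8.7872] v=[-3.7760 2.6240 1.9360]
Step 3: x=[2.0600 6.3476 9.1836] v=[-3.5238 2.5139 1.9821]
Step 4: x=[1.7117 6.6181 9.6063] v=[-1.7417 1.3526 2.1133]
Step 5: x=[1.8745 6.5817 10.0308] v=[0.8141 -0.1820 2.1227]
Step 6: x=[2.4906 6.3440 10.3835] v=[3.0803 -1.1885 1.7634]
Max displacement = 1.3835

Answer: 1.3835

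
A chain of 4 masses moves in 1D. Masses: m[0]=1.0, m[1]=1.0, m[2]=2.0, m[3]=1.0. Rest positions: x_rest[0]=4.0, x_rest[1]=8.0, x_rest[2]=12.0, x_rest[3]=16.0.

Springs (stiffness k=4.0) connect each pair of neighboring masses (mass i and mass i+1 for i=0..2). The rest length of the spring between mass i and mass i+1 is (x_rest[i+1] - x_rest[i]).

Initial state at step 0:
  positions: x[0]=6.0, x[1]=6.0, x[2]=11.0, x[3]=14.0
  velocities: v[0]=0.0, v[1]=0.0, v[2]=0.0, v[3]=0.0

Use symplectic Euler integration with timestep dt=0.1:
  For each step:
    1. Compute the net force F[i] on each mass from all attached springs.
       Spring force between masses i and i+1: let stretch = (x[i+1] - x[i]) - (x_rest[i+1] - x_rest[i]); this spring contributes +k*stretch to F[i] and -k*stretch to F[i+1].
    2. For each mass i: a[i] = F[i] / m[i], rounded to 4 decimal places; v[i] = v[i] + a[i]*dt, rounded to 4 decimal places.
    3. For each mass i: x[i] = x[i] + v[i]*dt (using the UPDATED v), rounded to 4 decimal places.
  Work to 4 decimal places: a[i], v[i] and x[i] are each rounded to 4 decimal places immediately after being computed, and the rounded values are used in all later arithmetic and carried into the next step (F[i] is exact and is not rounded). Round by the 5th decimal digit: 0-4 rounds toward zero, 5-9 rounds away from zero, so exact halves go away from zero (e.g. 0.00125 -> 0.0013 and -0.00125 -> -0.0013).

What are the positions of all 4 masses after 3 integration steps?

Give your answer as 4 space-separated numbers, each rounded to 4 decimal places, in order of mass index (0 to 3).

Step 0: x=[6.0000 6.0000 11.0000 14.0000] v=[0.0000 0.0000 0.0000 0.0000]
Step 1: x=[5.8400 6.2000 10.9600 14.0400] v=[-1.6000 2.0000 -0.4000 0.4000]
Step 2: x=[5.5344 6.5760 10.8864 14.1168] v=[-3.0560 3.7600 -0.7360 0.7680]
Step 3: x=[5.1105 7.0828 10.7912 14.2244] v=[-4.2394 5.0675 -0.9520 1.0758]

Answer: 5.1105 7.0828 10.7912 14.2244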